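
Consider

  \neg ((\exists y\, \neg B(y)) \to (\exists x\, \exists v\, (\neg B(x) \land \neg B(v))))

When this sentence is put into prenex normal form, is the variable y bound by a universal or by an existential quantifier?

Rewrite implications/biconditionals: A → B as ¬A ∨ B.
  \neg (\neg (\exists y\, \neg B(y)) \lor (\exists x\, \exists v\, (\neg B(x) \land \neg B(v))))
Push ¬ through the quantifiers and connectives to reach negation normal form:
  (\exists y\, \neg B(y)) \land (\forall x\, \forall v\, (B(x) \lor B(v)))
All bound variables are already distinct, so no renaming is needed.
Finally move all quantifiers to the prefix:
  \exists y\, \forall x\, \forall v\, (\neg B(y) \land (B(x) \lor B(v)))
The quantifier \exists y sits under an even number of negations (counting the antecedent side of each →), so it remains existential.

existential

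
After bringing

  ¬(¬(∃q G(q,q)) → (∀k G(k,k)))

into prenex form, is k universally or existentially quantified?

Eliminate → and ↔ using ¬ and ∨.
  ¬(¬¬(∃q G(q,q)) ∨ (∀k G(k,k)))
Move each ¬ inward, flipping quantifiers it crosses:
  (∀q ¬G(q,q)) ∧ (∃k ¬G(k,k))
All bound variables are already distinct, so no renaming is needed.
Finally move all quantifiers to the prefix:
  ∀q ∃k (¬G(q,q) ∧ ¬G(k,k))
The quantifier ∀k sits under an odd number of negations (counting the antecedent side of each →), so it flips to ∃k.

existential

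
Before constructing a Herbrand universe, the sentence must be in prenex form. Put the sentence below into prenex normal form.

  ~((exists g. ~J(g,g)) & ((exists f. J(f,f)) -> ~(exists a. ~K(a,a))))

forall g. exists f. exists a. (J(g,g) | J(f,f) & ~K(a,a))

Eliminate → and ↔ using ¬ and ∨.
  ~((exists g. ~J(g,g)) & (~(exists f. J(f,f)) | ~(exists a. ~K(a,a))))
Drive negations inward (¬∀x A ≡ ∃x ¬A, ¬∃x A ≡ ∀x ¬A, De Morgan for ∧/∨):
  (forall g. J(g,g)) | (exists f. J(f,f)) & (exists a. ~K(a,a))
All bound variables are already distinct, so no renaming is needed.
Pull the quantifiers to the front (each side's bound variable is not free in the other side):
  forall g. exists f. exists a. (J(g,g) | J(f,f) & ~K(a,a))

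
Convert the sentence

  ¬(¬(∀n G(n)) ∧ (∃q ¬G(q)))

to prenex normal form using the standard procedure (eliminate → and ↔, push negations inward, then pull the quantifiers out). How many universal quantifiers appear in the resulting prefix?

2

Drive negations inward (¬∀x A ≡ ∃x ¬A, ¬∃x A ≡ ∀x ¬A, De Morgan for ∧/∨):
  (∀n G(n)) ∨ (∀q G(q))
Extract every quantifier outward, since the variables are now distinct and don't occur free across branches:
  ∀n ∀q (G(n) ∨ G(q))
The prefix is ∀n ∀q: 2 universal, 0 existential.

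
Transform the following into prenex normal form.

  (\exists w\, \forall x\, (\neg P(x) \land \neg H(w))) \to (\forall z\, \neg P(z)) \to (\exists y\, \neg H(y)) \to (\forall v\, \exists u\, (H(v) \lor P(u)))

\forall w\, \exists x\, \exists z\, \forall y\, \forall v\, \exists u\, (P(x) \lor H(w) \lor P(z) \lor H(y) \lor H(v) \lor P(u))

Eliminate → and ↔ using ¬ and ∨.
  \neg (\exists w\, \forall x\, (\neg P(x) \land \neg H(w))) \lor \neg (\forall z\, \neg P(z)) \lor \neg (\exists y\, \neg H(y)) \lor (\forall v\, \exists u\, (H(v) \lor P(u)))
Drive negations inward (¬∀x A ≡ ∃x ¬A, ¬∃x A ≡ ∀x ¬A, De Morgan for ∧/∨):
  (\forall w\, \exists x\, (P(x) \lor H(w))) \lor (\exists z\, P(z)) \lor (\forall y\, H(y)) \lor (\forall v\, \exists u\, (H(v) \lor P(u)))
Finally move all quantifiers to the prefix:
  \forall w\, \exists x\, \exists z\, \forall y\, \forall v\, \exists u\, (P(x) \lor H(w) \lor P(z) \lor H(y) \lor H(v) \lor P(u))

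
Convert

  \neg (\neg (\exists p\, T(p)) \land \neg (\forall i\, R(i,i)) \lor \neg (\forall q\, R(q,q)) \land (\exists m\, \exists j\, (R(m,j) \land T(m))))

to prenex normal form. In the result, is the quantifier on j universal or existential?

universal

Push ¬ through the quantifiers and connectives to reach negation normal form:
  ((\exists p\, T(p)) \lor (\forall i\, R(i,i))) \land ((\forall q\, R(q,q)) \lor (\forall m\, \forall j\, (\neg R(m,j) \lor \neg T(m))))
All bound variables are already distinct, so no renaming is needed.
Finally move all quantifiers to the prefix:
  \exists p\, \forall i\, \forall q\, \forall m\, \forall j\, ((T(p) \lor R(i,i)) \land (R(q,q) \lor \neg R(m,j) \lor \neg T(m)))
The quantifier \exists j sits under an odd number of negations, so it flips to \forall j.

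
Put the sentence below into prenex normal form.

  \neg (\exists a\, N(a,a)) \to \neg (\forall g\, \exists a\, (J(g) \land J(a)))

Eliminate → and ↔ using ¬ and ∨.
  \neg \neg (\exists a\, N(a,a)) \lor \neg (\forall g\, \exists a\, (J(g) \land J(a)))
Drive negations inward (¬∀x A ≡ ∃x ¬A, ¬∃x A ≡ ∀x ¬A, De Morgan for ∧/∨):
  (\exists a\, N(a,a)) \lor (\exists g\, \forall a\, (\neg J(g) \lor \neg J(a)))
Give each quantifier a distinct variable: a↦u.
  (\exists a\, N(a,a)) \lor (\exists g\, \forall u\, (\neg J(g) \lor \neg J(u)))
Pull the quantifiers to the front (each side's bound variable is not free in the other side):
  \exists a\, \exists g\, \forall u\, (N(a,a) \lor \neg J(g) \lor \neg J(u))

\exists a\, \exists g\, \forall u\, (N(a,a) \lor \neg J(g) \lor \neg J(u))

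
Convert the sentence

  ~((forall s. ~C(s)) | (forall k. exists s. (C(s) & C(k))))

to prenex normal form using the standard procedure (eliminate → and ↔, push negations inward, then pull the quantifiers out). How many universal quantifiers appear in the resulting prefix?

Move each ¬ inward, flipping quantifiers it crosses:
  (exists s. C(s)) & (exists k. forall s. (~C(s) | ~C(k)))
Give each quantifier a distinct variable: s↦p.
  (exists s. C(s)) & (exists k. forall p. (~C(p) | ~C(k)))
Extract every quantifier outward, since the variables are now distinct and don't occur free across branches:
  exists s. exists k. forall p. (C(s) & (~C(p) | ~C(k)))
The prefix is exists s exists k forall p: 1 universal, 2 existential.

1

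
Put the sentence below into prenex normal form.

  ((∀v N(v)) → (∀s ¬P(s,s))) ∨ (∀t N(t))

First replace A → B with ¬A ∨ B.
  ¬(∀v N(v)) ∨ (∀s ¬P(s,s)) ∨ (∀t N(t))
Push ¬ through the quantifiers and connectives to reach negation normal form:
  (∃v ¬N(v)) ∨ (∀s ¬P(s,s)) ∨ (∀t N(t))
Pull the quantifiers to the front (each side's bound variable is not free in the other side):
  ∃v ∀s ∀t (¬N(v) ∨ ¬P(s,s) ∨ N(t))

∃v ∀s ∀t (¬N(v) ∨ ¬P(s,s) ∨ N(t))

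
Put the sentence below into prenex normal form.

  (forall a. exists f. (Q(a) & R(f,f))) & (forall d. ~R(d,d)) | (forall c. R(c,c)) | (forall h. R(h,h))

forall a. exists f. forall d. forall c. forall h. (Q(a) & R(f,f) & ~R(d,d) | R(c,c) | R(h,h))

All bound variables are already distinct, so no renaming is needed.
Extract every quantifier outward, since the variables are now distinct and don't occur free across branches:
  forall a. exists f. forall d. forall c. forall h. (Q(a) & R(f,f) & ~R(d,d) | R(c,c) | R(h,h))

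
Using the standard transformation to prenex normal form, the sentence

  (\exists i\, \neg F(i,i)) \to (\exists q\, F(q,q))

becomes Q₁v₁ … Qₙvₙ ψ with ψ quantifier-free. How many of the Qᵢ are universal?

Eliminate → and ↔ using ¬ and ∨.
  \neg (\exists i\, \neg F(i,i)) \lor (\exists q\, F(q,q))
Move each ¬ inward, flipping quantifiers it crosses:
  (\forall i\, F(i,i)) \lor (\exists q\, F(q,q))
All bound variables are already distinct, so no renaming is needed.
Finally move all quantifiers to the prefix:
  \forall i\, \exists q\, (F(i,i) \lor F(q,q))
The prefix is \forall i \exists q: 1 universal, 1 existential.

1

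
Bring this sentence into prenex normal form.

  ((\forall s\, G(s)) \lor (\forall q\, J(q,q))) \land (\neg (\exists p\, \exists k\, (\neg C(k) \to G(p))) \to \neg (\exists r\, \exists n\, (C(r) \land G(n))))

Eliminate → and ↔ using ¬ and ∨.
  ((\forall s\, G(s)) \lor (\forall q\, J(q,q))) \land (\neg \neg (\exists p\, \exists k\, (\neg \neg C(k) \lor G(p))) \lor \neg (\exists r\, \exists n\, (C(r) \land G(n))))
Drive negations inward (¬∀x A ≡ ∃x ¬A, ¬∃x A ≡ ∀x ¬A, De Morgan for ∧/∨):
  ((\forall s\, G(s)) \lor (\forall q\, J(q,q))) \land ((\exists p\, \exists k\, (C(k) \lor G(p))) \lor (\forall r\, \forall n\, (\neg C(r) \lor \neg G(n))))
All bound variables are already distinct, so no renaming is needed.
Finally move all quantifiers to the prefix:
  \forall s\, \forall q\, \exists p\, \exists k\, \forall r\, \forall n\, ((G(s) \lor J(q,q)) \land (C(k) \lor G(p) \lor \neg C(r) \lor \neg G(n)))

\forall s\, \forall q\, \exists p\, \exists k\, \forall r\, \forall n\, ((G(s) \lor J(q,q)) \land (C(k) \lor G(p) \lor \neg C(r) \lor \neg G(n)))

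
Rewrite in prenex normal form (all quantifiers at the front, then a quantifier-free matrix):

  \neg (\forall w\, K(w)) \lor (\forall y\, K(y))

Move each ¬ inward, flipping quantifiers it crosses:
  (\exists w\, \neg K(w)) \lor (\forall y\, K(y))
Pull the quantifiers to the front (each side's bound variable is not free in the other side):
  \exists w\, \forall y\, (\neg K(w) \lor K(y))

\exists w\, \forall y\, (\neg K(w) \lor K(y))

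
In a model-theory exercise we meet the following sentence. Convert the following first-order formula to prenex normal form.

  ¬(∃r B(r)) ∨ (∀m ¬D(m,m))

Drive negations inward (¬∀x A ≡ ∃x ¬A, ¬∃x A ≡ ∀x ¬A, De Morgan for ∧/∨):
  (∀r ¬B(r)) ∨ (∀m ¬D(m,m))
Pull the quantifiers to the front (each side's bound variable is not free in the other side):
  ∀r ∀m (¬B(r) ∨ ¬D(m,m))

∀r ∀m (¬B(r) ∨ ¬D(m,m))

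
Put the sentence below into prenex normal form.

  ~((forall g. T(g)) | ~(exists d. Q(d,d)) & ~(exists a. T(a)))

exists g. exists d. exists a. (~T(g) & (Q(d,d) | T(a)))

Push ¬ through the quantifiers and connectives to reach negation normal form:
  (exists g. ~T(g)) & ((exists d. Q(d,d)) | (exists a. T(a)))
Extract every quantifier outward, since the variables are now distinct and don't occur free across branches:
  exists g. exists d. exists a. (~T(g) & (Q(d,d) | T(a)))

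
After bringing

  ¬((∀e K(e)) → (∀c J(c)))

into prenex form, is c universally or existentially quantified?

Eliminate → and ↔ using ¬ and ∨.
  ¬(¬(∀e K(e)) ∨ (∀c J(c)))
Push ¬ through the quantifiers and connectives to reach negation normal form:
  (∀e K(e)) ∧ (∃c ¬J(c))
Finally move all quantifiers to the prefix:
  ∀e ∃c (K(e) ∧ ¬J(c))
The quantifier ∀c sits under an odd number of negations (counting the antecedent side of each →), so it flips to ∃c.

existential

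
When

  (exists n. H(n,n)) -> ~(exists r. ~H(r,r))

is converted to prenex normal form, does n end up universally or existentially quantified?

universal

Rewrite implications/biconditionals: A → B as ¬A ∨ B.
  ~(exists n. H(n,n)) | ~(exists r. ~H(r,r))
Drive negations inward (¬∀x A ≡ ∃x ¬A, ¬∃x A ≡ ∀x ¬A, De Morgan for ∧/∨):
  (forall n. ~H(n,n)) | (forall r. H(r,r))
All bound variables are already distinct, so no renaming is needed.
Finally move all quantifiers to the prefix:
  forall n. forall r. (~H(n,n) | H(r,r))
The quantifier exists n sits under an odd number of negations (counting the antecedent side of each →), so it flips to forall n.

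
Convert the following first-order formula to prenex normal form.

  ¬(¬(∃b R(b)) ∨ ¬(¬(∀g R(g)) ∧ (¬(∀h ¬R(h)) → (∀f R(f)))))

Eliminate → and ↔ using ¬ and ∨.
  ¬(¬(∃b R(b)) ∨ ¬(¬(∀g R(g)) ∧ (¬¬(∀h ¬R(h)) ∨ (∀f R(f)))))
Drive negations inward (¬∀x A ≡ ∃x ¬A, ¬∃x A ≡ ∀x ¬A, De Morgan for ∧/∨):
  (∃b R(b)) ∧ (∃g ¬R(g)) ∧ ((∀h ¬R(h)) ∨ (∀f R(f)))
Pull the quantifiers to the front (each side's bound variable is not free in the other side):
  ∃b ∃g ∀h ∀f (R(b) ∧ ¬R(g) ∧ (¬R(h) ∨ R(f)))

∃b ∃g ∀h ∀f (R(b) ∧ ¬R(g) ∧ (¬R(h) ∨ R(f)))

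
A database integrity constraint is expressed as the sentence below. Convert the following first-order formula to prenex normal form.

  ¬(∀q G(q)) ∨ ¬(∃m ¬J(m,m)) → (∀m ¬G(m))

Eliminate → and ↔ using ¬ and ∨.
  ¬(¬(∀q G(q)) ∨ ¬(∃m ¬J(m,m))) ∨ (∀m ¬G(m))
Push ¬ through the quantifiers and connectives to reach negation normal form:
  (∀q G(q)) ∧ (∃m ¬J(m,m)) ∨ (∀m ¬G(m))
Rename bound variables to avoid capture: m↦u1.
  (∀q G(q)) ∧ (∃m ¬J(m,m)) ∨ (∀u1 ¬G(u1))
Finally move all quantifiers to the prefix:
  ∀q ∃m ∀u1 (G(q) ∧ ¬J(m,m) ∨ ¬G(u1))

∀q ∃m ∀u1 (G(q) ∧ ¬J(m,m) ∨ ¬G(u1))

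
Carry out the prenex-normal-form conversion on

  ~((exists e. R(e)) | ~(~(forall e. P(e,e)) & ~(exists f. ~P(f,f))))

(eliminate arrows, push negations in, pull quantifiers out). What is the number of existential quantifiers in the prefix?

Push ¬ through the quantifiers and connectives to reach negation normal form:
  (forall e. ~R(e)) & (exists e. ~P(e,e)) & (forall f. P(f,f))
Give each quantifier a distinct variable: e↦t.
  (forall e. ~R(e)) & (exists t. ~P(t,t)) & (forall f. P(f,f))
Extract every quantifier outward, since the variables are now distinct and don't occur free across branches:
  forall e. exists t. forall f. (~R(e) & ~P(t,t) & P(f,f))
The prefix is forall e exists t forall f: 2 universal, 1 existential.

1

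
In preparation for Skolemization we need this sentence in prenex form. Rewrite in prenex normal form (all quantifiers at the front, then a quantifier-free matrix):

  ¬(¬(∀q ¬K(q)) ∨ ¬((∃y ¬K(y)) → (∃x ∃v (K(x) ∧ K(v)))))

Eliminate → and ↔ using ¬ and ∨.
  ¬(¬(∀q ¬K(q)) ∨ ¬(¬(∃y ¬K(y)) ∨ (∃x ∃v (K(x) ∧ K(v)))))
Move each ¬ inward, flipping quantifiers it crosses:
  (∀q ¬K(q)) ∧ ((∀y K(y)) ∨ (∃x ∃v (K(x) ∧ K(v))))
All bound variables are already distinct, so no renaming is needed.
Pull the quantifiers to the front (each side's bound variable is not free in the other side):
  ∀q ∀y ∃x ∃v (¬K(q) ∧ (K(y) ∨ K(x) ∧ K(v)))

∀q ∀y ∃x ∃v (¬K(q) ∧ (K(y) ∨ K(x) ∧ K(v)))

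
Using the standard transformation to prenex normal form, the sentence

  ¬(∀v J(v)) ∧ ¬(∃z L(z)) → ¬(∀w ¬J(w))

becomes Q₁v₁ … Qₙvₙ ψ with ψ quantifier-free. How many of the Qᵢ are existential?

First replace A → B with ¬A ∨ B.
  ¬(¬(∀v J(v)) ∧ ¬(∃z L(z))) ∨ ¬(∀w ¬J(w))
Push ¬ through the quantifiers and connectives to reach negation normal form:
  (∀v J(v)) ∨ (∃z L(z)) ∨ (∃w J(w))
All bound variables are already distinct, so no renaming is needed.
Extract every quantifier outward, since the variables are now distinct and don't occur free across branches:
  ∀v ∃z ∃w (J(v) ∨ L(z) ∨ J(w))
The prefix is ∀v ∃z ∃w: 1 universal, 2 existential.

2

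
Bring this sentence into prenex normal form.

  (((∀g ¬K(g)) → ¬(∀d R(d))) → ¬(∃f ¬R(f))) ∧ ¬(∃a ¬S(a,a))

First replace A → B with ¬A ∨ B.
  (¬(¬(∀g ¬K(g)) ∨ ¬(∀d R(d))) ∨ ¬(∃f ¬R(f))) ∧ ¬(∃a ¬S(a,a))
Drive negations inward (¬∀x A ≡ ∃x ¬A, ¬∃x A ≡ ∀x ¬A, De Morgan for ∧/∨):
  ((∀g ¬K(g)) ∧ (∀d R(d)) ∨ (∀f R(f))) ∧ (∀a S(a,a))
All bound variables are already distinct, so no renaming is needed.
Extract every quantifier outward, since the variables are now distinct and don't occur free across branches:
  ∀g ∀d ∀f ∀a ((¬K(g) ∧ R(d) ∨ R(f)) ∧ S(a,a))

∀g ∀d ∀f ∀a ((¬K(g) ∧ R(d) ∨ R(f)) ∧ S(a,a))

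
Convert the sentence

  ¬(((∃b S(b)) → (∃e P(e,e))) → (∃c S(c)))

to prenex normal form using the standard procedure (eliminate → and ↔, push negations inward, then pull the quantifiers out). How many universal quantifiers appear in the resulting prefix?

2

Eliminate → and ↔ using ¬ and ∨.
  ¬(¬(¬(∃b S(b)) ∨ (∃e P(e,e))) ∨ (∃c S(c)))
Move each ¬ inward, flipping quantifiers it crosses:
  ((∀b ¬S(b)) ∨ (∃e P(e,e))) ∧ (∀c ¬S(c))
Finally move all quantifiers to the prefix:
  ∀b ∃e ∀c ((¬S(b) ∨ P(e,e)) ∧ ¬S(c))
The prefix is ∀b ∃e ∀c: 2 universal, 1 existential.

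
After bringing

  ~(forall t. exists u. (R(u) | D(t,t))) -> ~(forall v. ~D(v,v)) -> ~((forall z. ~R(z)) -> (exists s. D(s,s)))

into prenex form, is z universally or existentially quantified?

First replace A → B with ¬A ∨ B.
  ~~(forall t. exists u. (R(u) | D(t,t))) | ~~(forall v. ~D(v,v)) | ~(~(forall z. ~R(z)) | (exists s. D(s,s)))
Drive negations inward (¬∀x A ≡ ∃x ¬A, ¬∃x A ≡ ∀x ¬A, De Morgan for ∧/∨):
  (forall t. exists u. (R(u) | D(t,t))) | (forall v. ~D(v,v)) | (forall z. ~R(z)) & (forall s. ~D(s,s))
All bound variables are already distinct, so no renaming is needed.
Pull the quantifiers to the front (each side's bound variable is not free in the other side):
  forall t. exists u. forall v. forall z. forall s. (R(u) | D(t,t) | ~D(v,v) | ~R(z) & ~D(s,s))
The quantifier forall z sits under an even number of negations (counting the antecedent side of each →), so it remains universal.

universal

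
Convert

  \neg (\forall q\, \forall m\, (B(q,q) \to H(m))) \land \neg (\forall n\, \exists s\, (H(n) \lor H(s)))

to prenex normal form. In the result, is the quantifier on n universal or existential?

existential

First replace A → B with ¬A ∨ B.
  \neg (\forall q\, \forall m\, (\neg B(q,q) \lor H(m))) \land \neg (\forall n\, \exists s\, (H(n) \lor H(s)))
Drive negations inward (¬∀x A ≡ ∃x ¬A, ¬∃x A ≡ ∀x ¬A, De Morgan for ∧/∨):
  (\exists q\, \exists m\, (B(q,q) \land \neg H(m))) \land (\exists n\, \forall s\, (\neg H(n) \land \neg H(s)))
All bound variables are already distinct, so no renaming is needed.
Finally move all quantifiers to the prefix:
  \exists q\, \exists m\, \exists n\, \forall s\, (B(q,q) \land \neg H(m) \land \neg H(n) \land \neg H(s))
The quantifier \forall n sits under an odd number of negations (counting the antecedent side of each →), so it flips to \exists n.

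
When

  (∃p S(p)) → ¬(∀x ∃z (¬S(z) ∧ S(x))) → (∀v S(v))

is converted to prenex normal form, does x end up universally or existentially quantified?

First replace A → B with ¬A ∨ B.
  ¬(∃p S(p)) ∨ ¬¬(∀x ∃z (¬S(z) ∧ S(x))) ∨ (∀v S(v))
Move each ¬ inward, flipping quantifiers it crosses:
  (∀p ¬S(p)) ∨ (∀x ∃z (¬S(z) ∧ S(x))) ∨ (∀v S(v))
All bound variables are already distinct, so no renaming is needed.
Finally move all quantifiers to the prefix:
  ∀p ∀x ∃z ∀v (¬S(p) ∨ ¬S(z) ∧ S(x) ∨ S(v))
The quantifier ∀x sits under an even number of negations (counting the antecedent side of each →), so it remains universal.

universal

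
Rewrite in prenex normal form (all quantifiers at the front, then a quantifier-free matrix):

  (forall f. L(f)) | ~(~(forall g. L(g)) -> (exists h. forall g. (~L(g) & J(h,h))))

forall f. exists g. forall h. exists z1. (L(f) | ~L(g) & (L(z1) | ~J(h,h)))

Eliminate → and ↔ using ¬ and ∨.
  (forall f. L(f)) | ~(~~(forall g. L(g)) | (exists h. forall g. (~L(g) & J(h,h))))
Push ¬ through the quantifiers and connectives to reach negation normal form:
  (forall f. L(f)) | (exists g. ~L(g)) & (forall h. exists g. (L(g) | ~J(h,h)))
Give each quantifier a distinct variable: g↦z1.
  (forall f. L(f)) | (exists g. ~L(g)) & (forall h. exists z1. (L(z1) | ~J(h,h)))
Finally move all quantifiers to the prefix:
  forall f. exists g. forall h. exists z1. (L(f) | ~L(g) & (L(z1) | ~J(h,h)))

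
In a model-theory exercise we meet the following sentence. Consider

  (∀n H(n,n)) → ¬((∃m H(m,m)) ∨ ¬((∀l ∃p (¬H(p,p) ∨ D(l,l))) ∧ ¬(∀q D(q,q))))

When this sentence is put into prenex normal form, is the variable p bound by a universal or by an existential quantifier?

First replace A → B with ¬A ∨ B.
  ¬(∀n H(n,n)) ∨ ¬((∃m H(m,m)) ∨ ¬((∀l ∃p (¬H(p,p) ∨ D(l,l))) ∧ ¬(∀q D(q,q))))
Drive negations inward (¬∀x A ≡ ∃x ¬A, ¬∃x A ≡ ∀x ¬A, De Morgan for ∧/∨):
  (∃n ¬H(n,n)) ∨ (∀m ¬H(m,m)) ∧ (∀l ∃p (¬H(p,p) ∨ D(l,l))) ∧ (∃q ¬D(q,q))
All bound variables are already distinct, so no renaming is needed.
Finally move all quantifiers to the prefix:
  ∃n ∀m ∀l ∃p ∃q (¬H(n,n) ∨ ¬H(m,m) ∧ (¬H(p,p) ∨ D(l,l)) ∧ ¬D(q,q))
The quantifier ∃p sits under an even number of negations (counting the antecedent side of each →), so it remains existential.

existential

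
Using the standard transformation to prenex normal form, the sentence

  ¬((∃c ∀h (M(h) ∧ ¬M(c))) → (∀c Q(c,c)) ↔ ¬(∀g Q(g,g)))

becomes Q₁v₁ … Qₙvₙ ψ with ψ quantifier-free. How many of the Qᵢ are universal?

Eliminate → and ↔ using ¬ and ∨; A ↔ B as (¬A ∨ B) ∧ (¬B ∨ A).
  ¬((¬(¬(∃c ∀h (M(h) ∧ ¬M(c))) ∨ (∀c Q(c,c))) ∨ ¬(∀g Q(g,g))) ∧ (¬¬(∀g Q(g,g)) ∨ ¬(∃c ∀h (M(h) ∧ ¬M(c))) ∨ (∀c Q(c,c))))
Push ¬ through the quantifiers and connectives to reach negation normal form:
  ((∀c ∃h (¬M(h) ∨ M(c))) ∨ (∀c Q(c,c))) ∧ (∀g Q(g,g)) ∨ (∃g ¬Q(g,g)) ∧ (∃c ∀h (M(h) ∧ ¬M(c))) ∧ (∃c ¬Q(c,c))
Rename bound variables to avoid capture: c↦u1, g↦v, c↦z1, h↦q, c↦s.
  ((∀c ∃h (¬M(h) ∨ M(c))) ∨ (∀u1 Q(u1,u1))) ∧ (∀g Q(g,g)) ∨ (∃v ¬Q(v,v)) ∧ (∃z1 ∀q (M(q) ∧ ¬M(z1))) ∧ (∃s ¬Q(s,s))
Pull the quantifiers to the front (each side's bound variable is not free in the other side):
  ∀c ∃h ∀u1 ∀g ∃v ∃z1 ∀q ∃s ((¬M(h) ∨ M(c) ∨ Q(u1,u1)) ∧ Q(g,g) ∨ ¬Q(v,v) ∧ M(q) ∧ ¬M(z1) ∧ ¬Q(s,s))
The prefix is ∀c ∃h ∀u1 ∀g ∃v ∃z1 ∀q ∃s: 4 universal, 4 existential.

4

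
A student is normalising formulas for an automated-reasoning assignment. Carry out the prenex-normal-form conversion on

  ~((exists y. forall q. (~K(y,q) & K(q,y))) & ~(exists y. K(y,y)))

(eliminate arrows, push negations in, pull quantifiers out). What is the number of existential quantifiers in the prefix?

Drive negations inward (¬∀x A ≡ ∃x ¬A, ¬∃x A ≡ ∀x ¬A, De Morgan for ∧/∨):
  (forall y. exists q. (K(y,q) | ~K(q,y))) | (exists y. K(y,y))
Standardize variables apart so no two quantifiers bind the same name: y↦u.
  (forall y. exists q. (K(y,q) | ~K(q,y))) | (exists u. K(u,u))
Extract every quantifier outward, since the variables are now distinct and don't occur free across branches:
  forall y. exists q. exists u. (K(y,q) | ~K(q,y) | K(u,u))
The prefix is forall y exists q exists u: 1 universal, 2 existential.

2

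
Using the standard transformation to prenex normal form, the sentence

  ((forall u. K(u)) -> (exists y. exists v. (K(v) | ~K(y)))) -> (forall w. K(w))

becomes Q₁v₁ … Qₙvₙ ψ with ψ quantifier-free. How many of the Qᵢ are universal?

4

First replace A → B with ¬A ∨ B.
  ~(~(forall u. K(u)) | (exists y. exists v. (K(v) | ~K(y)))) | (forall w. K(w))
Push ¬ through the quantifiers and connectives to reach negation normal form:
  (forall u. K(u)) & (forall y. forall v. (~K(v) & K(y))) | (forall w. K(w))
All bound variables are already distinct, so no renaming is needed.
Pull the quantifiers to the front (each side's bound variable is not free in the other side):
  forall u. forall y. forall v. forall w. (K(u) & ~K(v) & K(y) | K(w))
The prefix is forall u forall y forall v forall w: 4 universal, 0 existential.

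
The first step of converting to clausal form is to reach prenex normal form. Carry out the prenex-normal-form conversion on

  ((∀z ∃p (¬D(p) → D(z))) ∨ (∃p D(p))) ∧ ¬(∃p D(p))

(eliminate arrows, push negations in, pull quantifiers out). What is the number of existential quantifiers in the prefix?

Rewrite implications/biconditionals: A → B as ¬A ∨ B.
  ((∀z ∃p (¬¬D(p) ∨ D(z))) ∨ (∃p D(p))) ∧ ¬(∃p D(p))
Move each ¬ inward, flipping quantifiers it crosses:
  ((∀z ∃p (D(p) ∨ D(z))) ∨ (∃p D(p))) ∧ (∀p ¬D(p))
Standardize variables apart so no two quantifiers bind the same name: p↦c, p↦t.
  ((∀z ∃p (D(p) ∨ D(z))) ∨ (∃c D(c))) ∧ (∀t ¬D(t))
Extract every quantifier outward, since the variables are now distinct and don't occur free across branches:
  ∀z ∃p ∃c ∀t ((D(p) ∨ D(z) ∨ D(c)) ∧ ¬D(t))
The prefix is ∀z ∃p ∃c ∀t: 2 universal, 2 existential.

2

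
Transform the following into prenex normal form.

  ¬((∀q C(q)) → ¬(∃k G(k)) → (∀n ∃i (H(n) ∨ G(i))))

First replace A → B with ¬A ∨ B.
  ¬(¬(∀q C(q)) ∨ ¬¬(∃k G(k)) ∨ (∀n ∃i (H(n) ∨ G(i))))
Drive negations inward (¬∀x A ≡ ∃x ¬A, ¬∃x A ≡ ∀x ¬A, De Morgan for ∧/∨):
  (∀q C(q)) ∧ (∀k ¬G(k)) ∧ (∃n ∀i (¬H(n) ∧ ¬G(i)))
Finally move all quantifiers to the prefix:
  ∀q ∀k ∃n ∀i (C(q) ∧ ¬G(k) ∧ ¬H(n) ∧ ¬G(i))

∀q ∀k ∃n ∀i (C(q) ∧ ¬G(k) ∧ ¬H(n) ∧ ¬G(i))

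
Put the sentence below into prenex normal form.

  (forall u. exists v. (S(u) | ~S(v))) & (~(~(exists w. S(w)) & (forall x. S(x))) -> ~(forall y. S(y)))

forall u. exists v. forall w. forall x. exists y. ((S(u) | ~S(v)) & (~S(w) & S(x) | ~S(y)))

First replace A → B with ¬A ∨ B.
  (forall u. exists v. (S(u) | ~S(v))) & (~~(~(exists w. S(w)) & (forall x. S(x))) | ~(forall y. S(y)))
Drive negations inward (¬∀x A ≡ ∃x ¬A, ¬∃x A ≡ ∀x ¬A, De Morgan for ∧/∨):
  (forall u. exists v. (S(u) | ~S(v))) & ((forall w. ~S(w)) & (forall x. S(x)) | (exists y. ~S(y)))
All bound variables are already distinct, so no renaming is needed.
Extract every quantifier outward, since the variables are now distinct and don't occur free across branches:
  forall u. exists v. forall w. forall x. exists y. ((S(u) | ~S(v)) & (~S(w) & S(x) | ~S(y)))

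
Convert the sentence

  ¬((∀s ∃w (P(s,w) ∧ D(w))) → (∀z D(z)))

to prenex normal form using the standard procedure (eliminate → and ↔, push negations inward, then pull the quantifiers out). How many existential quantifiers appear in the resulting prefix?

2

Eliminate → and ↔ using ¬ and ∨.
  ¬(¬(∀s ∃w (P(s,w) ∧ D(w))) ∨ (∀z D(z)))
Push ¬ through the quantifiers and connectives to reach negation normal form:
  (∀s ∃w (P(s,w) ∧ D(w))) ∧ (∃z ¬D(z))
Pull the quantifiers to the front (each side's bound variable is not free in the other side):
  ∀s ∃w ∃z (P(s,w) ∧ D(w) ∧ ¬D(z))
The prefix is ∀s ∃w ∃z: 1 universal, 2 existential.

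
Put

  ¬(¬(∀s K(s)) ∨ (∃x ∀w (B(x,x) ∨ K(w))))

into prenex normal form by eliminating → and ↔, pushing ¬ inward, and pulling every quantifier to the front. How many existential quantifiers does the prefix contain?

1

Drive negations inward (¬∀x A ≡ ∃x ¬A, ¬∃x A ≡ ∀x ¬A, De Morgan for ∧/∨):
  (∀s K(s)) ∧ (∀x ∃w (¬B(x,x) ∧ ¬K(w)))
All bound variables are already distinct, so no renaming is needed.
Pull the quantifiers to the front (each side's bound variable is not free in the other side):
  ∀s ∀x ∃w (K(s) ∧ ¬B(x,x) ∧ ¬K(w))
The prefix is ∀s ∀x ∃w: 2 universal, 1 existential.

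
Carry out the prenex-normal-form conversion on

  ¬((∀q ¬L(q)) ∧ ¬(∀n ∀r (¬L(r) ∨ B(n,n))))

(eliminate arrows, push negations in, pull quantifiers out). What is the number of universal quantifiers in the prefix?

2

Drive negations inward (¬∀x A ≡ ∃x ¬A, ¬∃x A ≡ ∀x ¬A, De Morgan for ∧/∨):
  (∃q L(q)) ∨ (∀n ∀r (¬L(r) ∨ B(n,n)))
Finally move all quantifiers to the prefix:
  ∃q ∀n ∀r (L(q) ∨ ¬L(r) ∨ B(n,n))
The prefix is ∃q ∀n ∀r: 2 universal, 1 existential.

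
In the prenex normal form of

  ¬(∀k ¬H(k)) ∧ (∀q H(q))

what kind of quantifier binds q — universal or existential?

universal

Push ¬ through the quantifiers and connectives to reach negation normal form:
  (∃k H(k)) ∧ (∀q H(q))
All bound variables are already distinct, so no renaming is needed.
Finally move all quantifiers to the prefix:
  ∃k ∀q (H(k) ∧ H(q))
The quantifier ∀q sits under an even number of negations, so it remains universal.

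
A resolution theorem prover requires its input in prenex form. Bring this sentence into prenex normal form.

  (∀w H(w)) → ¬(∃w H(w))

Eliminate → and ↔ using ¬ and ∨.
  ¬(∀w H(w)) ∨ ¬(∃w H(w))
Push ¬ through the quantifiers and connectives to reach negation normal form:
  (∃w ¬H(w)) ∨ (∀w ¬H(w))
Rename bound variables to avoid capture: w↦v1.
  (∃w ¬H(w)) ∨ (∀v1 ¬H(v1))
Finally move all quantifiers to the prefix:
  ∃w ∀v1 (¬H(w) ∨ ¬H(v1))

∃w ∀v1 (¬H(w) ∨ ¬H(v1))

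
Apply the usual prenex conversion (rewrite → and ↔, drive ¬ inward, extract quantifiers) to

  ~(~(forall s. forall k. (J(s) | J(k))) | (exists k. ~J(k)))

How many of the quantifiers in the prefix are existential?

Push ¬ through the quantifiers and connectives to reach negation normal form:
  (forall s. forall k. (J(s) | J(k))) & (forall k. J(k))
Rename bound variables to avoid capture: k↦z1.
  (forall s. forall k. (J(s) | J(k))) & (forall z1. J(z1))
Finally move all quantifiers to the prefix:
  forall s. forall k. forall z1. ((J(s) | J(k)) & J(z1))
The prefix is forall s forall k forall z1: 3 universal, 0 existential.

0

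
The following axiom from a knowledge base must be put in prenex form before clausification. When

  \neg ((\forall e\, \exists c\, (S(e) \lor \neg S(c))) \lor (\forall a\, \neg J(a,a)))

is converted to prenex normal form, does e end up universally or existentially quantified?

existential

Drive negations inward (¬∀x A ≡ ∃x ¬A, ¬∃x A ≡ ∀x ¬A, De Morgan for ∧/∨):
  (\exists e\, \forall c\, (\neg S(e) \land S(c))) \land (\exists a\, J(a,a))
All bound variables are already distinct, so no renaming is needed.
Finally move all quantifiers to the prefix:
  \exists e\, \forall c\, \exists a\, (\neg S(e) \land S(c) \land J(a,a))
The quantifier \forall e sits under an odd number of negations, so it flips to \exists e.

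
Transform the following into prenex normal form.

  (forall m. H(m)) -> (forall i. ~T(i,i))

exists m. forall i. (~H(m) | ~T(i,i))

Eliminate → and ↔ using ¬ and ∨.
  ~(forall m. H(m)) | (forall i. ~T(i,i))
Push ¬ through the quantifiers and connectives to reach negation normal form:
  (exists m. ~H(m)) | (forall i. ~T(i,i))
Pull the quantifiers to the front (each side's bound variable is not free in the other side):
  exists m. forall i. (~H(m) | ~T(i,i))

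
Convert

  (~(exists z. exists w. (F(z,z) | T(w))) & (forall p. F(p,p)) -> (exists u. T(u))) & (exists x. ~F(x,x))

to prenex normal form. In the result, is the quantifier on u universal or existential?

Rewrite implications/biconditionals: A → B as ¬A ∨ B.
  (~(~(exists z. exists w. (F(z,z) | T(w))) & (forall p. F(p,p))) | (exists u. T(u))) & (exists x. ~F(x,x))
Drive negations inward (¬∀x A ≡ ∃x ¬A, ¬∃x A ≡ ∀x ¬A, De Morgan for ∧/∨):
  ((exists z. exists w. (F(z,z) | T(w))) | (exists p. ~F(p,p)) | (exists u. T(u))) & (exists x. ~F(x,x))
Pull the quantifiers to the front (each side's bound variable is not free in the other side):
  exists z. exists w. exists p. exists u. exists x. ((F(z,z) | T(w) | ~F(p,p) | T(u)) & ~F(x,x))
The quantifier exists u sits under an even number of negations (counting the antecedent side of each →), so it remains existential.

existential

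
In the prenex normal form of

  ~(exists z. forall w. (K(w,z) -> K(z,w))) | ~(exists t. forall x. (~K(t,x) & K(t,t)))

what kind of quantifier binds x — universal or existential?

existential

Rewrite implications/biconditionals: A → B as ¬A ∨ B.
  ~(exists z. forall w. (~K(w,z) | K(z,w))) | ~(exists t. forall x. (~K(t,x) & K(t,t)))
Push ¬ through the quantifiers and connectives to reach negation normal form:
  (forall z. exists w. (K(w,z) & ~K(z,w))) | (forall t. exists x. (K(t,x) | ~K(t,t)))
All bound variables are already distinct, so no renaming is needed.
Finally move all quantifiers to the prefix:
  forall z. exists w. forall t. exists x. (K(w,z) & ~K(z,w) | K(t,x) | ~K(t,t))
The quantifier forall x sits under an odd number of negations (counting the antecedent side of each →), so it flips to exists x.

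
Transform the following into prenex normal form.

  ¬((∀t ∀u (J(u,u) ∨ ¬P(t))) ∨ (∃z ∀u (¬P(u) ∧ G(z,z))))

∃t ∃u ∀z ∃a (¬J(u,u) ∧ P(t) ∧ (P(a) ∨ ¬G(z,z)))

Move each ¬ inward, flipping quantifiers it crosses:
  (∃t ∃u (¬J(u,u) ∧ P(t))) ∧ (∀z ∃u (P(u) ∨ ¬G(z,z)))
Standardize variables apart so no two quantifiers bind the same name: u↦a.
  (∃t ∃u (¬J(u,u) ∧ P(t))) ∧ (∀z ∃a (P(a) ∨ ¬G(z,z)))
Finally move all quantifiers to the prefix:
  ∃t ∃u ∀z ∃a (¬J(u,u) ∧ P(t) ∧ (P(a) ∨ ¬G(z,z)))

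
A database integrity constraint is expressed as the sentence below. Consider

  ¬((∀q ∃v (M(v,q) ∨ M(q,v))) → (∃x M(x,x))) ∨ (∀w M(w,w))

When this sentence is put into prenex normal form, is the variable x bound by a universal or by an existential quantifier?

universal

Rewrite implications/biconditionals: A → B as ¬A ∨ B.
  ¬(¬(∀q ∃v (M(v,q) ∨ M(q,v))) ∨ (∃x M(x,x))) ∨ (∀w M(w,w))
Push ¬ through the quantifiers and connectives to reach negation normal form:
  (∀q ∃v (M(v,q) ∨ M(q,v))) ∧ (∀x ¬M(x,x)) ∨ (∀w M(w,w))
Finally move all quantifiers to the prefix:
  ∀q ∃v ∀x ∀w ((M(v,q) ∨ M(q,v)) ∧ ¬M(x,x) ∨ M(w,w))
The quantifier ∃x sits under an odd number of negations (counting the antecedent side of each →), so it flips to ∀x.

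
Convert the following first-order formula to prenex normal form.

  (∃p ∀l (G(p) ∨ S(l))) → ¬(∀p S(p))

Eliminate → and ↔ using ¬ and ∨.
  ¬(∃p ∀l (G(p) ∨ S(l))) ∨ ¬(∀p S(p))
Push ¬ through the quantifiers and connectives to reach negation normal form:
  (∀p ∃l (¬G(p) ∧ ¬S(l))) ∨ (∃p ¬S(p))
Give each quantifier a distinct variable: p↦y1.
  (∀p ∃l (¬G(p) ∧ ¬S(l))) ∨ (∃y1 ¬S(y1))
Finally move all quantifiers to the prefix:
  ∀p ∃l ∃y1 (¬G(p) ∧ ¬S(l) ∨ ¬S(y1))

∀p ∃l ∃y1 (¬G(p) ∧ ¬S(l) ∨ ¬S(y1))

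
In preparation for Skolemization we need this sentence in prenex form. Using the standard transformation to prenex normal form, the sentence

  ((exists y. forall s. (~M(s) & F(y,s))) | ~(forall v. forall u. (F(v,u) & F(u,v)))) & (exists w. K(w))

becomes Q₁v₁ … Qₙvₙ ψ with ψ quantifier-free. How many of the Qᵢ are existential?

4

Move each ¬ inward, flipping quantifiers it crosses:
  ((exists y. forall s. (~M(s) & F(y,s))) | (exists v. exists u. (~F(v,u) | ~F(u,v)))) & (exists w. K(w))
Pull the quantifiers to the front (each side's bound variable is not free in the other side):
  exists y. forall s. exists v. exists u. exists w. ((~M(s) & F(y,s) | ~F(v,u) | ~F(u,v)) & K(w))
The prefix is exists y forall s exists v exists u exists w: 1 universal, 4 existential.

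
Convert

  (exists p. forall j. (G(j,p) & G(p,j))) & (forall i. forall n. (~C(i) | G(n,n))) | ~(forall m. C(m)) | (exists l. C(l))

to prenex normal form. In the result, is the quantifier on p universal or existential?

existential

Move each ¬ inward, flipping quantifiers it crosses:
  (exists p. forall j. (G(j,p) & G(p,j))) & (forall i. forall n. (~C(i) | G(n,n))) | (exists m. ~C(m)) | (exists l. C(l))
Finally move all quantifiers to the prefix:
  exists p. forall j. forall i. forall n. exists m. exists l. (G(j,p) & G(p,j) & (~C(i) | G(n,n)) | ~C(m) | C(l))
The quantifier exists p sits under an even number of negations, so it remains existential.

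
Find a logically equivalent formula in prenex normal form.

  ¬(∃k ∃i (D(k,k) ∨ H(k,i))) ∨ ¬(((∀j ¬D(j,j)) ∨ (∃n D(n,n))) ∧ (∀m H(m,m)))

∀k ∀i ∃j ∀n ∃m (¬D(k,k) ∧ ¬H(k,i) ∨ D(j,j) ∧ ¬D(n,n) ∨ ¬H(m,m))

Push ¬ through the quantifiers and connectives to reach negation normal form:
  (∀k ∀i (¬D(k,k) ∧ ¬H(k,i))) ∨ (∃j D(j,j)) ∧ (∀n ¬D(n,n)) ∨ (∃m ¬H(m,m))
Extract every quantifier outward, since the variables are now distinct and don't occur free across branches:
  ∀k ∀i ∃j ∀n ∃m (¬D(k,k) ∧ ¬H(k,i) ∨ D(j,j) ∧ ¬D(n,n) ∨ ¬H(m,m))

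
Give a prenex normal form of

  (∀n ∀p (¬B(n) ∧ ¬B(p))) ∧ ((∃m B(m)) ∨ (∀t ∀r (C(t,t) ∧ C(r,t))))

∀n ∀p ∃m ∀t ∀r (¬B(n) ∧ ¬B(p) ∧ (B(m) ∨ C(t,t) ∧ C(r,t)))

All bound variables are already distinct, so no renaming is needed.
Extract every quantifier outward, since the variables are now distinct and don't occur free across branches:
  ∀n ∀p ∃m ∀t ∀r (¬B(n) ∧ ¬B(p) ∧ (B(m) ∨ C(t,t) ∧ C(r,t)))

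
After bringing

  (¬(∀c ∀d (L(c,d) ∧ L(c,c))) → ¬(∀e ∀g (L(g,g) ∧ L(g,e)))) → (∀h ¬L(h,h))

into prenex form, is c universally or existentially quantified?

Eliminate → and ↔ using ¬ and ∨.
  ¬(¬¬(∀c ∀d (L(c,d) ∧ L(c,c))) ∨ ¬(∀e ∀g (L(g,g) ∧ L(g,e)))) ∨ (∀h ¬L(h,h))
Move each ¬ inward, flipping quantifiers it crosses:
  (∃c ∃d (¬L(c,d) ∨ ¬L(c,c))) ∧ (∀e ∀g (L(g,g) ∧ L(g,e))) ∨ (∀h ¬L(h,h))
Finally move all quantifiers to the prefix:
  ∃c ∃d ∀e ∀g ∀h ((¬L(c,d) ∨ ¬L(c,c)) ∧ L(g,g) ∧ L(g,e) ∨ ¬L(h,h))
The quantifier ∀c sits under an odd number of negations (counting the antecedent side of each →), so it flips to ∃c.

existential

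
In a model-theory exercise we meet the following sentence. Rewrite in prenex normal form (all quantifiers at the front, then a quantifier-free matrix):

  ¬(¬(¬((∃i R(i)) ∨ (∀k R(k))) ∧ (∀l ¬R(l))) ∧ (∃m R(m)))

Drive negations inward (¬∀x A ≡ ∃x ¬A, ¬∃x A ≡ ∀x ¬A, De Morgan for ∧/∨):
  (∀i ¬R(i)) ∧ (∃k ¬R(k)) ∧ (∀l ¬R(l)) ∨ (∀m ¬R(m))
All bound variables are already distinct, so no renaming is needed.
Finally move all quantifiers to the prefix:
  ∀i ∃k ∀l ∀m (¬R(i) ∧ ¬R(k) ∧ ¬R(l) ∨ ¬R(m))

∀i ∃k ∀l ∀m (¬R(i) ∧ ¬R(k) ∧ ¬R(l) ∨ ¬R(m))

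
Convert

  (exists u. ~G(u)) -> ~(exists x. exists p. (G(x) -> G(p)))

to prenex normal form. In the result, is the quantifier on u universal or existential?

universal

Eliminate → and ↔ using ¬ and ∨.
  ~(exists u. ~G(u)) | ~(exists x. exists p. (~G(x) | G(p)))
Move each ¬ inward, flipping quantifiers it crosses:
  (forall u. G(u)) | (forall x. forall p. (G(x) & ~G(p)))
Extract every quantifier outward, since the variables are now distinct and don't occur free across branches:
  forall u. forall x. forall p. (G(u) | G(x) & ~G(p))
The quantifier exists u sits under an odd number of negations (counting the antecedent side of each →), so it flips to forall u.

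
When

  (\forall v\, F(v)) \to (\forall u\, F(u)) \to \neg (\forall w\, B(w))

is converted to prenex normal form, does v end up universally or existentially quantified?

First replace A → B with ¬A ∨ B.
  \neg (\forall v\, F(v)) \lor \neg (\forall u\, F(u)) \lor \neg (\forall w\, B(w))
Move each ¬ inward, flipping quantifiers it crosses:
  (\exists v\, \neg F(v)) \lor (\exists u\, \neg F(u)) \lor (\exists w\, \neg B(w))
Finally move all quantifiers to the prefix:
  \exists v\, \exists u\, \exists w\, (\neg F(v) \lor \neg F(u) \lor \neg B(w))
The quantifier \forall v sits under an odd number of negations (counting the antecedent side of each →), so it flips to \exists v.

existential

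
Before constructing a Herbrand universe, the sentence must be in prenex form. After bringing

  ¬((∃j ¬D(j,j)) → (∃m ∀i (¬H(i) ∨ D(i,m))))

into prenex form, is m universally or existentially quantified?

First replace A → B with ¬A ∨ B.
  ¬(¬(∃j ¬D(j,j)) ∨ (∃m ∀i (¬H(i) ∨ D(i,m))))
Drive negations inward (¬∀x A ≡ ∃x ¬A, ¬∃x A ≡ ∀x ¬A, De Morgan for ∧/∨):
  (∃j ¬D(j,j)) ∧ (∀m ∃i (H(i) ∧ ¬D(i,m)))
All bound variables are already distinct, so no renaming is needed.
Finally move all quantifiers to the prefix:
  ∃j ∀m ∃i (¬D(j,j) ∧ H(i) ∧ ¬D(i,m))
The quantifier ∃m sits under an odd number of negations (counting the antecedent side of each →), so it flips to ∀m.

universal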